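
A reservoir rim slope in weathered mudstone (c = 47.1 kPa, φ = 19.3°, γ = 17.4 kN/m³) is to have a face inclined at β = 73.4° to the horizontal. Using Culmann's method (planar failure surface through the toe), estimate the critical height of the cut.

Culmann's analysis gives the critical failure plane at α_cr = (β + φ)/2 = (73.4 + 19.3)/2 = 46.4°, and the critical height
H_c = (4c/γ) · sinβ cosφ / [1 − cos(β − φ)]
    = (4·47.1/17.4) · sin73.4°·cos19.3° / [1 − cos(54.1°)]
    = 10.828 · 0.9583·0.9438 / [1 − 0.5864]
    = 10.828 · 0.9045 / 0.4136
    = 23.68 m

H_c = 23.68 m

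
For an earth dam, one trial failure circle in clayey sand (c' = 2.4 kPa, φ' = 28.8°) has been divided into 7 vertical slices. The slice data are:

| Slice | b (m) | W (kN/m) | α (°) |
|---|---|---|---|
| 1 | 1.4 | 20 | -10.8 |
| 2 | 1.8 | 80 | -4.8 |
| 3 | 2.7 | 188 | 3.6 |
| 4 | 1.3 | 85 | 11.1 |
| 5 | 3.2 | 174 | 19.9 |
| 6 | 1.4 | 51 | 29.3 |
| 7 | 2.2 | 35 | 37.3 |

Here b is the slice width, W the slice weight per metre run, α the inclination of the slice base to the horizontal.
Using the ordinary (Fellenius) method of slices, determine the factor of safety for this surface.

FS = 3.00

Ordinary method of slices: FS = Σ[c'·Δl_i + (W_i cosα_i)·tanφ'] / Σ W_i sinα_i, with Δl_i = b_i / cosα_i.
Slice 1: Δl = 1.4/cos(-10.8°) = 1.425 m; N'_1 = 20·cos(-10.8°) = 19.6; c'Δl = 3.42; W sinα = -3.7
Slice 2: Δl = 1.8/cos(-4.8°) = 1.806 m; N'_2 = 80·cos(-4.8°) = 79.7; c'Δl = 4.34; W sinα = -6.7
Slice 3: Δl = 2.7/cos3.6° = 2.705 m; N'_3 = 188·cos3.6° = 187.6; c'Δl = 6.49; W sinα = 11.8
Slice 4: Δl = 1.3/cos11.1° = 1.325 m; N'_4 = 85·cos11.1° = 83.4; c'Δl = 3.18; W sinα = 16.4
Slice 5: Δl = 3.2/cos19.9° = 3.403 m; N'_5 = 174·cos19.9° = 163.6; c'Δl = 8.17; W sinα = 59.2
Slice 6: Δl = 1.4/cos29.3° = 1.605 m; N'_6 = 51·cos29.3° = 44.5; c'Δl = 3.85; W sinα = 25.0
Slice 7: Δl = 2.2/cos37.3° = 2.766 m; N'_7 = 35·cos37.3° = 27.8; c'Δl = 6.64; W sinα = 21.2
Σc'Δl = 36.1 kN/m; ΣN' = 606.3 kN/m; ΣW sinα = 123.1 kN/m
Resisting = 36.1 + 606.3·tan28.8° = 36.1 + 333.3 = 369.4 kN/m
FS = 369.4 / 123.1 = 3.000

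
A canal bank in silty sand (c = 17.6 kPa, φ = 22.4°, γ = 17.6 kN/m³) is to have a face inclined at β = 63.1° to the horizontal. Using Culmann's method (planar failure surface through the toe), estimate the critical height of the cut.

Culmann's analysis gives the critical failure plane at α_cr = (β + φ)/2 = (63.1 + 22.4)/2 = 42.8°, and the critical height
H_c = (4c/γ) · sinβ cosφ / [1 − cos(β − φ)]
    = (4·17.6/17.6) · sin63.1°·cos22.4° / [1 − cos(40.7°)]
    = 4.000 · 0.8918·0.9245 / [1 − 0.7581]
    = 4.000 · 0.8245 / 0.2419
    = 13.64 m

H_c = 13.64 m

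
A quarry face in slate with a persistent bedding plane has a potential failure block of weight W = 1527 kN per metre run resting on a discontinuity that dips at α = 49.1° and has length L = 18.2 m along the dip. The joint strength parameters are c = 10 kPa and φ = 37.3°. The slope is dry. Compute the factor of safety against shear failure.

Resolving the block weight along and normal to the plane and applying the Mohr–Coulomb strength on the joint:
N' = W cosα = 1527·cos49.1° = 999.8 kN/m
Driving force T = W sinα = 1527·sin49.1° = 1154.2 kN/m
Resisting force R = c·L + N'·tanφ = 10·18.2 + 999.8·tan37.3° = 182.0 + 761.6 = 943.6 kN/m
FS = R / T = 943.6 / 1154.2 = 0.818

FS = 0.82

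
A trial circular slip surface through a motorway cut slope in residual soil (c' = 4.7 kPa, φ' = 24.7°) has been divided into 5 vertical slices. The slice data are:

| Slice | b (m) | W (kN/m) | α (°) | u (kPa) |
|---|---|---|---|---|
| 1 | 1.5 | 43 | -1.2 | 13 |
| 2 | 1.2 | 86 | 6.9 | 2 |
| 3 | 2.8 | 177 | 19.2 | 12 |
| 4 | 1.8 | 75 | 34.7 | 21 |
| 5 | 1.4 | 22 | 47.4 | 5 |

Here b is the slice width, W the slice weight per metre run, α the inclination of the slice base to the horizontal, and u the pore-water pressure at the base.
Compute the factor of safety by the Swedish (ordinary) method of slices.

FS = 1.31

Ordinary method of slices: FS = Σ[c'·Δl_i + (W_i cosα_i − u_i·Δl_i)·tanφ'] / Σ W_i sinα_i, with Δl_i = b_i / cosα_i.
Slice 1: Δl = 1.5/cos(-1.2°) = 1.500 m; N'_1 = 43·cos(-1.2°) − 13·1.500 = 23.5; c'Δl = 7.05; W sinα = -0.9
Slice 2: Δl = 1.2/cos6.9° = 1.209 m; N'_2 = 86·cos6.9° − 2·1.209 = 83.0; c'Δl = 5.68; W sinα = 10.3
Slice 3: Δl = 2.8/cos19.2° = 2.965 m; N'_3 = 177·cos19.2° − 12·2.965 = 131.6; c'Δl = 13.94; W sinα = 58.2
Slice 4: Δl = 1.8/cos34.7° = 2.189 m; N'_4 = 75·cos34.7° − 21·2.189 = 15.7; c'Δl = 10.29; W sinα = 42.7
Slice 5: Δl = 1.4/cos47.4° = 2.068 m; N'_5 = 22·cos47.4° − 5·2.068 = 4.5; c'Δl = 9.72; W sinα = 16.2
Σc'Δl = 46.7 kN/m; ΣN' = 258.3 kN/m; ΣW sinα = 126.5 kN/m
Resisting = 46.7 + 258.3·tan24.7° = 46.7 + 118.8 = 165.5 kN/m
FS = 165.5 / 126.5 = 1.308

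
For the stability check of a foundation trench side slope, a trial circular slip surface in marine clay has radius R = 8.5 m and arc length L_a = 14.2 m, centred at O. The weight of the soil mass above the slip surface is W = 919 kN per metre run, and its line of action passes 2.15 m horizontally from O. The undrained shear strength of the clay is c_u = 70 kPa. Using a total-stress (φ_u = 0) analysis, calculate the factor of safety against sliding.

Taking moments about the centre O, the resisting moment is provided by the undrained shear strength acting along the arc:
M_R = c_u·L_a·R = 70·14.20·8.5 = 8449.0 kN·m/m
M_D = W·d = 919·2.15 = 1975.8 kN·m/m
FS = M_R / M_D = 8449.0 / 1975.8 = 4.276

FS = 4.28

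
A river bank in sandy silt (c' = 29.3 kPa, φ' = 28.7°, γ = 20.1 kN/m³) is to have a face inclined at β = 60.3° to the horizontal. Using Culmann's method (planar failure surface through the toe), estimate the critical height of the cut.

H_c = 29.96 m

Culmann's analysis gives the critical failure plane at α_cr = (β + φ')/2 = (60.3 + 28.7)/2 = 44.5°, and the critical height
H_c = (4c'/γ) · sinβ cosφ' / [1 − cos(β − φ')]
    = (4·29.3/20.1) · sin60.3°·cos28.7° / [1 − cos(31.6°)]
    = 5.831 · 0.8686·0.8771 / [1 − 0.8517]
    = 5.831 · 0.7619 / 0.1483
    = 29.96 m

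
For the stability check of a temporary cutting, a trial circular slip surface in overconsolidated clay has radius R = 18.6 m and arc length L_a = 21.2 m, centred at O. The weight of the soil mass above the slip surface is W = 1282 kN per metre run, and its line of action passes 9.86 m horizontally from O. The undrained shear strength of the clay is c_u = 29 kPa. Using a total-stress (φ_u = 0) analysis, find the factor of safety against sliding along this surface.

Taking moments about the centre O, the resisting moment is provided by the undrained shear strength acting along the arc:
M_R = c_u·L_a·R = 29·21.20·18.6 = 11435.3 kN·m/m
M_D = W·d = 1282·9.86 = 12640.5 kN·m/m
FS = M_R / M_D = 11435.3 / 12640.5 = 0.905

FS = 0.90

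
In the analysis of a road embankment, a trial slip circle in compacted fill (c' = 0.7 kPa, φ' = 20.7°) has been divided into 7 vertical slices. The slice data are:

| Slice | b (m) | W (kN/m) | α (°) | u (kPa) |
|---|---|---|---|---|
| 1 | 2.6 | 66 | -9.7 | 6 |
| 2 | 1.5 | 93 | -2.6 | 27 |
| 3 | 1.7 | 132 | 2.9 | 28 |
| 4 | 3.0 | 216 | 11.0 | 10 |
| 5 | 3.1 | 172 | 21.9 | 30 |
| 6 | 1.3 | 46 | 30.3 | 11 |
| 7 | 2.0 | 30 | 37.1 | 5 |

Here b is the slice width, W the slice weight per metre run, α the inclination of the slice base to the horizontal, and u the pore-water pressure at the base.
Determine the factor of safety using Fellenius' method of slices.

FS = 1.34

Ordinary method of slices: FS = Σ[c'·Δl_i + (W_i cosα_i − u_i·Δl_i)·tanφ'] / Σ W_i sinα_i, with Δl_i = b_i / cosα_i.
Slice 1: Δl = 2.6/cos(-9.7°) = 2.638 m; N'_1 = 66·cos(-9.7°) − 6·2.638 = 49.2; c'Δl = 1.85; W sinα = -11.1
Slice 2: Δl = 1.5/cos(-2.6°) = 1.502 m; N'_2 = 93·cos(-2.6°) − 27·1.502 = 52.4; c'Δl = 1.05; W sinα = -4.2
Slice 3: Δl = 1.7/cos2.9° = 1.702 m; N'_3 = 132·cos2.9° − 28·1.702 = 84.2; c'Δl = 1.19; W sinα = 6.7
Slice 4: Δl = 3.0/cos11.0° = 3.056 m; N'_4 = 216·cos11.0° − 10·3.056 = 181.5; c'Δl = 2.14; W sinα = 41.2
Slice 5: Δl = 3.1/cos21.9° = 3.341 m; N'_5 = 172·cos21.9° − 30·3.341 = 59.4; c'Δl = 2.34; W sinα = 64.2
Slice 6: Δl = 1.3/cos30.3° = 1.506 m; N'_6 = 46·cos30.3° − 11·1.506 = 23.2; c'Δl = 1.05; W sinα = 23.2
Slice 7: Δl = 2.0/cos37.1° = 2.508 m; N'_7 = 30·cos37.1° − 5·2.508 = 11.4; c'Δl = 1.76; W sinα = 18.1
Σc'Δl = 11.4 kN/m; ΣN' = 461.1 kN/m; ΣW sinα = 138.0 kN/m
Resisting = 11.4 + 461.1·tan20.7° = 11.4 + 174.2 = 185.6 kN/m
FS = 185.6 / 138.0 = 1.345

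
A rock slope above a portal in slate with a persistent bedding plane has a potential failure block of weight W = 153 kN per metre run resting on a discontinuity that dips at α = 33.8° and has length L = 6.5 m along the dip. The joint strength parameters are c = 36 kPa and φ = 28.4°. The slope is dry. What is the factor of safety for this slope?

Resolving the block weight along and normal to the plane and applying the Mohr–Coulomb strength on the joint:
N' = W cosα = 153·cos33.8° = 127.1 kN/m
Driving force T = W sinα = 153·sin33.8° = 85.1 kN/m
Resisting force R = c·L + N'·tanφ = 36·6.5 + 127.1·tan28.4° = 234.0 + 68.7 = 302.7 kN/m
FS = R / T = 302.7 / 85.1 = 3.557

FS = 3.56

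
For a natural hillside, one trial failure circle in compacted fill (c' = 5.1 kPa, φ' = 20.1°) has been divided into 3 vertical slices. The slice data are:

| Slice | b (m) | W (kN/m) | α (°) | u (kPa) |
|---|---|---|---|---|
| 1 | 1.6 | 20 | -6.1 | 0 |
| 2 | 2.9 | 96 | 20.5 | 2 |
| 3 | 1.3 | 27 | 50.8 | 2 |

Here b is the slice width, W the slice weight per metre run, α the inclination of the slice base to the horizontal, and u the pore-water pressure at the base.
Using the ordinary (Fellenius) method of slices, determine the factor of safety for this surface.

FS = 1.47

Ordinary method of slices: FS = Σ[c'·Δl_i + (W_i cosα_i − u_i·Δl_i)·tanφ'] / Σ W_i sinα_i, with Δl_i = b_i / cosα_i.
Slice 1: Δl = 1.6/cos(-6.1°) = 1.609 m; N'_1 = 20·cos(-6.1°) − 0·1.609 = 19.9; c'Δl = 8.21; W sinα = -2.1
Slice 2: Δl = 2.9/cos20.5° = 3.096 m; N'_2 = 96·cos20.5° − 2·3.096 = 83.7; c'Δl = 15.79; W sinα = 33.6
Slice 3: Δl = 1.3/cos50.8° = 2.057 m; N'_3 = 27·cos50.8° − 2·2.057 = 13.0; c'Δl = 10.49; W sinα = 20.9
Σc'Δl = 34.5 kN/m; ΣN' = 116.6 kN/m; ΣW sinα = 52.4 kN/m
Resisting = 34.5 + 116.6·tan20.1° = 34.5 + 42.7 = 77.1 kN/m
FS = 77.1 / 52.4 = 1.472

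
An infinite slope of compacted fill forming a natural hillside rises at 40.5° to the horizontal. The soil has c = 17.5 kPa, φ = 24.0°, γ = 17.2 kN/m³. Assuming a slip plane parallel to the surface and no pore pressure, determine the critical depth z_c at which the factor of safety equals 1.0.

Setting FS = 1.00 in FS = [c + γz cos²β tanφ] / [γz sinβ cosβ] and solving for z:
z = c / [γ cosβ (FS·sinβ − cosβ·tanφ)]
  = 17.5 / [17.2·cos40.5°·(1.00·sin40.5° − cos40.5°·tan24.0°)]
  = 17.5 / [17.2·0.7604·(1.00·0.6494 − 0.7604·0.4452)]
  = 17.5 / 4.0662 = 4.304 m

z_c = 4.30 m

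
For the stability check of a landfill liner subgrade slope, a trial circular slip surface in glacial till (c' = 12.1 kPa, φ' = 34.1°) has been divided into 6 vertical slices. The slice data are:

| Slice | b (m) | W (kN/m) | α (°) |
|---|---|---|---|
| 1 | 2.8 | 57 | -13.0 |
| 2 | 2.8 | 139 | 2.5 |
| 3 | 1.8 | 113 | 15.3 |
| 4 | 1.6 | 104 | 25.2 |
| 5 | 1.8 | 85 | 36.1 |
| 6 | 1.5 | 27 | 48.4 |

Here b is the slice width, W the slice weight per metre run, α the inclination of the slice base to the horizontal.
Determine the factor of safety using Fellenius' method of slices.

Ordinary method of slices: FS = Σ[c'·Δl_i + (W_i cosα_i)·tanφ'] / Σ W_i sinα_i, with Δl_i = b_i / cosα_i.
Slice 1: Δl = 2.8/cos(-13.0°) = 2.874 m; N'_1 = 57·cos(-13.0°) = 55.5; c'Δl = 34.77; W sinα = -12.8
Slice 2: Δl = 2.8/cos2.5° = 2.803 m; N'_2 = 139·cos2.5° = 138.9; c'Δl = 33.91; W sinα = 6.1
Slice 3: Δl = 1.8/cos15.3° = 1.866 m; N'_3 = 113·cos15.3° = 109.0; c'Δl = 22.58; W sinα = 29.8
Slice 4: Δl = 1.6/cos25.2° = 1.768 m; N'_4 = 104·cos25.2° = 94.1; c'Δl = 21.40; W sinα = 44.3
Slice 5: Δl = 1.8/cos36.1° = 2.228 m; N'_5 = 85·cos36.1° = 68.7; c'Δl = 26.96; W sinα = 50.1
Slice 6: Δl = 1.5/cos48.4° = 2.259 m; N'_6 = 27·cos48.4° = 17.9; c'Δl = 27.34; W sinα = 20.2
Σc'Δl = 167.0 kN/m; ΣN' = 484.1 kN/m; ΣW sinα = 137.6 kN/m
Resisting = 167.0 + 484.1·tan34.1° = 167.0 + 327.8 = 494.7 kN/m
FS = 494.7 / 137.6 = 3.595

FS = 3.60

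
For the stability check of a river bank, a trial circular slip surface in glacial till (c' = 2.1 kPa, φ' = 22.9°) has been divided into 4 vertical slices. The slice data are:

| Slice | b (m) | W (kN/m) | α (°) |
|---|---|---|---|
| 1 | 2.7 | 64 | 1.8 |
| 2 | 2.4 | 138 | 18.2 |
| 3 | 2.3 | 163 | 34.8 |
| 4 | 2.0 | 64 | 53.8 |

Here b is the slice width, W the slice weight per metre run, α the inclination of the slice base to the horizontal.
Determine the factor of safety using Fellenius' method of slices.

FS = 0.94

Ordinary method of slices: FS = Σ[c'·Δl_i + (W_i cosα_i)·tanφ'] / Σ W_i sinα_i, with Δl_i = b_i / cosα_i.
Slice 1: Δl = 2.7/cos1.8° = 2.701 m; N'_1 = 64·cos1.8° = 64.0; c'Δl = 5.67; W sinα = 2.0
Slice 2: Δl = 2.4/cos18.2° = 2.526 m; N'_2 = 138·cos18.2° = 131.1; c'Δl = 5.31; W sinα = 43.1
Slice 3: Δl = 2.3/cos34.8° = 2.801 m; N'_3 = 163·cos34.8° = 133.8; c'Δl = 5.88; W sinα = 93.0
Slice 4: Δl = 2.0/cos53.8° = 3.386 m; N'_4 = 64·cos53.8° = 37.8; c'Δl = 7.11; W sinα = 51.6
Σc'Δl = 24.0 kN/m; ΣN' = 366.7 kN/m; ΣW sinα = 189.8 kN/m
Resisting = 24.0 + 366.7·tan22.9° = 24.0 + 154.9 = 178.9 kN/m
FS = 178.9 / 189.8 = 0.943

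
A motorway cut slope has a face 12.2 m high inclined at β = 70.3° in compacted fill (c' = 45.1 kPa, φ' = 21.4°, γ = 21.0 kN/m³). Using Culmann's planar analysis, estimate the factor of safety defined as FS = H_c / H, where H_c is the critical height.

H_c = (4c'/γ) · sinβ cosφ' / [1 − cos(β − φ')]
    = (4·45.1/21.0) · sin70.3°·cos21.4° / [1 − cos48.9°]
    = 8.590 · 0.8766 / 0.3426 = 21.98 m
FS = H_c / H = 21.98 / 12.2 = 1.801

FS = 1.80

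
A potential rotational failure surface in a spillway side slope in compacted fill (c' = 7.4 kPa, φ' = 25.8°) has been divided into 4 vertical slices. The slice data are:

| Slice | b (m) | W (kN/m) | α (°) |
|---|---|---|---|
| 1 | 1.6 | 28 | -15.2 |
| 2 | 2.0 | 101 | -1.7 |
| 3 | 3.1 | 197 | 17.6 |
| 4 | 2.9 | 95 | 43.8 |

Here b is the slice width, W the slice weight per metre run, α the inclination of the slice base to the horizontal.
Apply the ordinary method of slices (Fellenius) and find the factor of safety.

Ordinary method of slices: FS = Σ[c'·Δl_i + (W_i cosα_i)·tanφ'] / Σ W_i sinα_i, with Δl_i = b_i / cosα_i.
Slice 1: Δl = 1.6/cos(-15.2°) = 1.658 m; N'_1 = 28·cos(-15.2°) = 27.0; c'Δl = 12.27; W sinα = -7.3
Slice 2: Δl = 2.0/cos(-1.7°) = 2.001 m; N'_2 = 101·cos(-1.7°) = 101.0; c'Δl = 14.81; W sinα = -3.0
Slice 3: Δl = 3.1/cos17.6° = 3.252 m; N'_3 = 197·cos17.6° = 187.8; c'Δl = 24.07; W sinα = 59.6
Slice 4: Δl = 2.9/cos43.8° = 4.018 m; N'_4 = 95·cos43.8° = 68.6; c'Δl = 29.73; W sinα = 65.8
Σc'Δl = 80.9 kN/m; ΣN' = 384.3 kN/m; ΣW sinα = 115.0 kN/m
Resisting = 80.9 + 384.3·tan25.8° = 80.9 + 185.8 = 266.7 kN/m
FS = 266.7 / 115.0 = 2.319

FS = 2.32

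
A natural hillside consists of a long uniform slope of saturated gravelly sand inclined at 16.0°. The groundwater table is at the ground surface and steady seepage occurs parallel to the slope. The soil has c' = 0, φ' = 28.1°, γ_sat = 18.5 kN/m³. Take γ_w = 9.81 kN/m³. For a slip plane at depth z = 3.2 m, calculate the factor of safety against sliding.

With seepage parallel to the slope and the water table at the surface, the effective normal stress on the slip plane uses the buoyant unit weight γ' = γ_sat − γ_w while the driving shear stress uses γ_sat:
FS = [c' + γ' z cos²β tanφ'] / [γ_sat z sinβ cosβ]
(For c' = 0 this reduces to FS = (γ'/γ_sat)·tanφ'/tanβ.)
γ' = 18.5 − 9.81 = 8.69 kN/m³
Numerator = 0.0 + 8.69·3.2·cos²16.0°·tan28.1° = 0.0 + 8.69·3.2·0.9240·0.5340 = 13.720 kPa
Denominator = 18.5·3.2·sin16.0°·cos16.0° = 18.5·3.2·0.2756·0.9613 = 15.686 kPa
FS = 13.720 / 15.686 = 0.875

FS = 0.87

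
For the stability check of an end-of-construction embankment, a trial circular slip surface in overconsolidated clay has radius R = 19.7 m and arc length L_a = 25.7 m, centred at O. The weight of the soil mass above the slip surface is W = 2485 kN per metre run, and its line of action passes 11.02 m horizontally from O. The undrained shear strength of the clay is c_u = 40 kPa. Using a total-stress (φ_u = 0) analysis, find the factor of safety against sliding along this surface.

Taking moments about the centre O, the resisting moment is provided by the undrained shear strength acting along the arc:
M_R = c_u·L_a·R = 40·25.70·19.7 = 20251.6 kN·m/m
M_D = W·d = 2485·11.02 = 27384.7 kN·m/m
FS = M_R / M_D = 20251.6 / 27384.7 = 0.740

FS = 0.74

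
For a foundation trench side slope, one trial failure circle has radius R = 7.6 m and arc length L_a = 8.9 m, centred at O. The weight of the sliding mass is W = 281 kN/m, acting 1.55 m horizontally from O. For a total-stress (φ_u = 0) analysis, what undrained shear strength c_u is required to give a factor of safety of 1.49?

c_u = 9.6 kPa

FS = c_u·L_a·R / (W·d), so c_u = FS·W·d / (L_a·R).
c_u = 1.49·281·1.55 / (8.90·7.6) = 649.0 / 67.64 = 9.59 kPa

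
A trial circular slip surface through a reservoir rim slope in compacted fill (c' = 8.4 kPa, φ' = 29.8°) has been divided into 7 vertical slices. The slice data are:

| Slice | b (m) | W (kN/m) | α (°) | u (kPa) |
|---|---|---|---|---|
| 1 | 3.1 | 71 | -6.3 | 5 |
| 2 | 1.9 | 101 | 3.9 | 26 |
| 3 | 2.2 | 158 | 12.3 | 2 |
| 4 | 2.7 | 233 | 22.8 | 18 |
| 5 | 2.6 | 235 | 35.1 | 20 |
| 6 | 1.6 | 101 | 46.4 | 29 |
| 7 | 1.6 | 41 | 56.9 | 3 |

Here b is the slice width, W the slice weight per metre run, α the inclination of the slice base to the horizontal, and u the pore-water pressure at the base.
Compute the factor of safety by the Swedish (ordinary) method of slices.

Ordinary method of slices: FS = Σ[c'·Δl_i + (W_i cosα_i − u_i·Δl_i)·tanφ'] / Σ W_i sinα_i, with Δl_i = b_i / cosα_i.
Slice 1: Δl = 3.1/cos(-6.3°) = 3.119 m; N'_1 = 71·cos(-6.3°) − 5·3.119 = 55.0; c'Δl = 26.20; W sinα = -7.8
Slice 2: Δl = 1.9/cos3.9° = 1.904 m; N'_2 = 101·cos3.9° − 26·1.904 = 51.3; c'Δl = 16.00; W sinα = 6.9
Slice 3: Δl = 2.2/cos12.3° = 2.252 m; N'_3 = 158·cos12.3° − 2·2.252 = 149.9; c'Δl = 18.91; W sinα = 33.7
Slice 4: Δl = 2.7/cos22.8° = 2.929 m; N'_4 = 233·cos22.8° − 18·2.929 = 162.1; c'Δl = 24.60; W sinα = 90.3
Slice 5: Δl = 2.6/cos35.1° = 3.178 m; N'_5 = 235·cos35.1° − 20·3.178 = 128.7; c'Δl = 26.69; W sinα = 135.1
Slice 6: Δl = 1.6/cos46.4° = 2.320 m; N'_6 = 101·cos46.4° − 29·2.320 = 2.4; c'Δl = 19.49; W sinα = 73.1
Slice 7: Δl = 1.6/cos56.9° = 2.930 m; N'_7 = 41·cos56.9° − 3·2.930 = 13.6; c'Δl = 24.61; W sinα = 34.3
Σc'Δl = 156.5 kN/m; ΣN' = 562.8 kN/m; ΣW sinα = 365.6 kN/m
Resisting = 156.5 + 562.8·tan29.8° = 156.5 + 322.3 = 478.9 kN/m
FS = 478.9 / 365.6 = 1.310

FS = 1.31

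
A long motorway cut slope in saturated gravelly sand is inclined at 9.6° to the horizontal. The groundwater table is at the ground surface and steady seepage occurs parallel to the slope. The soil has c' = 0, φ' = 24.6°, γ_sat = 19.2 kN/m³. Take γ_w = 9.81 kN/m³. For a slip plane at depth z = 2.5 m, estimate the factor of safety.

FS = 1.32

With seepage parallel to the slope and the water table at the surface, the effective normal stress on the slip plane uses the buoyant unit weight γ' = γ_sat − γ_w while the driving shear stress uses γ_sat:
FS = [c' + γ' z cos²β tanφ'] / [γ_sat z sinβ cosβ]
(For c' = 0 this reduces to FS = (γ'/γ_sat)·tanφ'/tanβ.)
γ' = 19.2 − 9.81 = 9.39 kN/m³
Numerator = 0.0 + 9.39·2.5·cos²9.6°·tan24.6° = 0.0 + 9.39·2.5·0.9722·0.4578 = 10.449 kPa
Denominator = 19.2·2.5·sin9.6°·cos9.6° = 19.2·2.5·0.1668·0.9860 = 7.893 kPa
FS = 10.449 / 7.893 = 1.324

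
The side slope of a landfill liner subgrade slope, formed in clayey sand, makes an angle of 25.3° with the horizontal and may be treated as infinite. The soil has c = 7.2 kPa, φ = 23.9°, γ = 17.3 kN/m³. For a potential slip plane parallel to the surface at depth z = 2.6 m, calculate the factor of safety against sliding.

FS = 1.35

For an infinite slope with a slip plane parallel to the surface (no pore pressure): FS = [c + γz cos²β tanφ] / [γz sinβ cosβ].
γz = 17.3·2.6 = 44.98 kN/m²
Numerator = 7.2 + 44.98·cos²25.3°·tan23.9° = 7.2 + 44.98·0.8174·0.4431 = 23.492 kPa
Denominator = 44.98·sin25.3°·cos25.3° = 44.98·0.4274·0.9041 = 17.379 kPa
FS = 23.492 / 17.379 = 1.352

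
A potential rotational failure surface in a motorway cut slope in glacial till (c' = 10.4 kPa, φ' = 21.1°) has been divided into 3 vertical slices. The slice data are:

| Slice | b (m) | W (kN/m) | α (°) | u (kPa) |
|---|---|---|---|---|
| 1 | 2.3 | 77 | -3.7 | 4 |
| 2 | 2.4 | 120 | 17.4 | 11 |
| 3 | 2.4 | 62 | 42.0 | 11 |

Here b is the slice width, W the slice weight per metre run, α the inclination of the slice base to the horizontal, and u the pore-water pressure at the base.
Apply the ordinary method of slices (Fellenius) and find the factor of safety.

Ordinary method of slices: FS = Σ[c'·Δl_i + (W_i cosα_i − u_i·Δl_i)·tanφ'] / Σ W_i sinα_i, with Δl_i = b_i / cosα_i.
Slice 1: Δl = 2.3/cos(-3.7°) = 2.305 m; N'_1 = 77·cos(-3.7°) − 4·2.305 = 67.6; c'Δl = 23.97; W sinα = -5.0
Slice 2: Δl = 2.4/cos17.4° = 2.515 m; N'_2 = 120·cos17.4° − 11·2.515 = 86.8; c'Δl = 26.16; W sinα = 35.9
Slice 3: Δl = 2.4/cos42.0° = 3.230 m; N'_3 = 62·cos42.0° − 11·3.230 = 10.6; c'Δl = 33.59; W sinα = 41.5
Σc'Δl = 83.7 kN/m; ΣN' = 165.0 kN/m; ΣW sinα = 72.4 kN/m
Resisting = 83.7 + 165.0·tan21.1° = 83.7 + 63.7 = 147.4 kN/m
FS = 147.4 / 72.4 = 2.036

FS = 2.04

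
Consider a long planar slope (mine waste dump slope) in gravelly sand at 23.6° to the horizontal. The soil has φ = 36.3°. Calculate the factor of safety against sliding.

FS = 1.68

For a dry cohesionless infinite slope the factor of safety is FS = tanφ / tanβ.
FS = tan36.3° / tan23.6° = 0.7346 / 0.4369 = 1.681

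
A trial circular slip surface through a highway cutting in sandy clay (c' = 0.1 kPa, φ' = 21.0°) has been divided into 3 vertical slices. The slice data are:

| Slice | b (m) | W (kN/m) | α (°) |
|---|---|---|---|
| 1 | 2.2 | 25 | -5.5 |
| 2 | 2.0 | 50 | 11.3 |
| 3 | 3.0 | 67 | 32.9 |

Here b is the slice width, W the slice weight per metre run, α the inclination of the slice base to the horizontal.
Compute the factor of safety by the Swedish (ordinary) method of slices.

FS = 1.16

Ordinary method of slices: FS = Σ[c'·Δl_i + (W_i cosα_i)·tanφ'] / Σ W_i sinα_i, with Δl_i = b_i / cosα_i.
Slice 1: Δl = 2.2/cos(-5.5°) = 2.210 m; N'_1 = 25·cos(-5.5°) = 24.9; c'Δl = 0.22; W sinα = -2.4
Slice 2: Δl = 2.0/cos11.3° = 2.040 m; N'_2 = 50·cos11.3° = 49.0; c'Δl = 0.20; W sinα = 9.8
Slice 3: Δl = 3.0/cos32.9° = 3.573 m; N'_3 = 67·cos32.9° = 56.3; c'Δl = 0.36; W sinα = 36.4
Σc'Δl = 0.8 kN/m; ΣN' = 130.2 kN/m; ΣW sinα = 43.8 kN/m
Resisting = 0.8 + 130.2·tan21.0° = 0.8 + 50.0 = 50.7 kN/m
FS = 50.7 / 43.8 = 1.159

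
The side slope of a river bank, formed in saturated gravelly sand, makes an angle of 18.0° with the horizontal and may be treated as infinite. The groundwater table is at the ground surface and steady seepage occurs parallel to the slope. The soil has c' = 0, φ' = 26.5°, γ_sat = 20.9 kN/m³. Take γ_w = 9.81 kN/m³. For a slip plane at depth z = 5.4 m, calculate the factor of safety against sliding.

With seepage parallel to the slope and the water table at the surface, the effective normal stress on the slip plane uses the buoyant unit weight γ' = γ_sat − γ_w while the driving shear stress uses γ_sat:
FS = [c' + γ' z cos²β tanφ'] / [γ_sat z sinβ cosβ]
(For c' = 0 this reduces to FS = (γ'/γ_sat)·tanφ'/tanβ.)
γ' = 20.9 − 9.81 = 11.09 kN/m³
Numerator = 0.0 + 11.09·5.4·cos²18.0°·tan26.5° = 0.0 + 11.09·5.4·0.9045·0.4986 = 27.007 kPa
Denominator = 20.9·5.4·sin18.0°·cos18.0° = 20.9·5.4·0.3090·0.9511 = 33.169 kPa
FS = 27.007 / 33.169 = 0.814

FS = 0.81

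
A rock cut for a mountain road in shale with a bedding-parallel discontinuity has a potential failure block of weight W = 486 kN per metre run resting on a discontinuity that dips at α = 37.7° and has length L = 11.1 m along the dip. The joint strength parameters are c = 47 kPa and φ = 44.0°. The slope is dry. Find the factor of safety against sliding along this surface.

Resolving the block weight along and normal to the plane and applying the Mohr–Coulomb strength on the joint:
N' = W cosα = 486·cos37.7° = 384.5 kN/m
Driving force T = W sinα = 486·sin37.7° = 297.2 kN/m
Resisting force R = c·L + N'·tanφ = 47·11.1 + 384.5·tan44.0° = 521.7 + 371.3 = 893.0 kN/m
FS = R / T = 893.0 / 297.2 = 3.005

FS = 3.00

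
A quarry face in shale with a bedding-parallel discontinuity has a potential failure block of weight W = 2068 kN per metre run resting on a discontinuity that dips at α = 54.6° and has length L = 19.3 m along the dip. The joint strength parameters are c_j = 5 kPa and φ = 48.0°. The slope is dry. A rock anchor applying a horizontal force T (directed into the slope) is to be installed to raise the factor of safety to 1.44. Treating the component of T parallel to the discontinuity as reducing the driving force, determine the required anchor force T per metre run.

Resolving forces along and normal to the sliding plane, with the horizontal anchor force T adding T·sinα to the effective normal force and T·cosα acting up the plane against the driving force:
FS = [c_jL + (W cosα + T sinα) tanφ] / [W sinα − T cosα]
Without the anchor: N' = 1198.0 kN/m, driving T_d = 1685.7 kN/m, resisting R = 5·19.3 + 1198.0·tan48.0° = 1427.0 kN/m, FS = 0.85.
Setting FS = 1.44 and solving for T:
1.44·(1685.7 − T cos54.6°) = 1427.0 + T sin54.6°·tan48.0°
T·(sin54.6°·tan48.0° + 1.44·cos54.6°) = 1.44·1685.7 − 1427.0
T·(0.8151·1.1106 + 1.44·0.5793) = 2427.4 − 1427.0 = 1000.4
T·1.7395 = 1000.4
T = 575.1 kN/m

T = 575 kN/m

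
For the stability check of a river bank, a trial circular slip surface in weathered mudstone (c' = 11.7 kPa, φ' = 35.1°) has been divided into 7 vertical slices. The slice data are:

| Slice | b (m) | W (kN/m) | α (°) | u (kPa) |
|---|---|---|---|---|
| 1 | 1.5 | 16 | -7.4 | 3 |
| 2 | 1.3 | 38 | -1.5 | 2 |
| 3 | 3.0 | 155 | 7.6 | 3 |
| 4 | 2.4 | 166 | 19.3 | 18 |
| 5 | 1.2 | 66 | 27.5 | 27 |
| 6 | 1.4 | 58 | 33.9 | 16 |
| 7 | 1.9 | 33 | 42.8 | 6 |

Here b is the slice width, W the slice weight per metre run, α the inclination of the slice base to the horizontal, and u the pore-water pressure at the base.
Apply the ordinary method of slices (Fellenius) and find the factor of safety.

Ordinary method of slices: FS = Σ[c'·Δl_i + (W_i cosα_i − u_i·Δl_i)·tanφ'] / Σ W_i sinα_i, with Δl_i = b_i / cosα_i.
Slice 1: Δl = 1.5/cos(-7.4°) = 1.513 m; N'_1 = 16·cos(-7.4°) − 3·1.513 = 11.3; c'Δl = 17.70; W sinα = -2.1
Slice 2: Δl = 1.3/cos(-1.5°) = 1.300 m; N'_2 = 38·cos(-1.5°) − 2·1.300 = 35.4; c'Δl = 15.22; W sinα = -1.0
Slice 3: Δl = 3.0/cos7.6° = 3.027 m; N'_3 = 155·cos7.6° − 3·3.027 = 144.6; c'Δl = 35.41; W sinα = 20.5
Slice 4: Δl = 2.4/cos19.3° = 2.543 m; N'_4 = 166·cos19.3° − 18·2.543 = 110.9; c'Δl = 29.75; W sinα = 54.9
Slice 5: Δl = 1.2/cos27.5° = 1.353 m; N'_5 = 66·cos27.5° − 27·1.353 = 22.0; c'Δl = 15.83; W sinα = 30.5
Slice 6: Δl = 1.4/cos33.9° = 1.687 m; N'_6 = 58·cos33.9° − 16·1.687 = 21.2; c'Δl = 19.73; W sinα = 32.3
Slice 7: Δl = 1.9/cos42.8° = 2.590 m; N'_7 = 33·cos42.8° − 6·2.590 = 8.7; c'Δl = 30.30; W sinα = 22.4
Σc'Δl = 163.9 kN/m; ΣN' = 354.0 kN/m; ΣW sinα = 157.6 kN/m
Resisting = 163.9 + 354.0·tan35.1° = 163.9 + 248.8 = 412.7 kN/m
FS = 412.7 / 157.6 = 2.620

FS = 2.62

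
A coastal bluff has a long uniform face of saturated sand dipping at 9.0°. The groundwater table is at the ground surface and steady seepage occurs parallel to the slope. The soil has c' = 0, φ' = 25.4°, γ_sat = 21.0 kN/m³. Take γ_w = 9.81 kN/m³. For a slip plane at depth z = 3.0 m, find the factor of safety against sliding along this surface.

With seepage parallel to the slope and the water table at the surface, the effective normal stress on the slip plane uses the buoyant unit weight γ' = γ_sat − γ_w while the driving shear stress uses γ_sat:
FS = [c' + γ' z cos²β tanφ'] / [γ_sat z sinβ cosβ]
(For c' = 0 this reduces to FS = (γ'/γ_sat)·tanφ'/tanβ.)
γ' = 21.0 − 9.81 = 11.19 kN/m³
Numerator = 0.0 + 11.19·3.0·cos²9.0°·tan25.4° = 0.0 + 11.19·3.0·0.9755·0.4748 = 15.550 kPa
Denominator = 21.0·3.0·sin9.0°·cos9.0° = 21.0·3.0·0.1564·0.9877 = 9.734 kPa
FS = 15.550 / 9.734 = 1.598

FS = 1.60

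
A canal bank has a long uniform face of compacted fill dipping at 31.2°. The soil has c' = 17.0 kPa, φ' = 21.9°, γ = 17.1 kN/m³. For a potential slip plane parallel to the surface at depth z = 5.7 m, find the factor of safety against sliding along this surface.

For an infinite slope with a slip plane parallel to the surface (no pore pressure): FS = [c' + γz cos²β tanφ'] / [γz sinβ cosβ].
γz = 17.1·5.7 = 97.47 kN/m²
Numerator = 17.0 + 97.47·cos²31.2°·tan21.9° = 17.0 + 97.47·0.7316·0.4020 = 45.668 kPa
Denominator = 97.47·sin31.2°·cos31.2° = 97.47·0.5180·0.8554 = 43.189 kPa
FS = 45.668 / 43.189 = 1.057

FS = 1.06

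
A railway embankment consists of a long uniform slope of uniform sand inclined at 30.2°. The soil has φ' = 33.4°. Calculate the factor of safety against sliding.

For a dry cohesionless infinite slope the factor of safety is FS = tanφ' / tanβ.
FS = tan33.4° / tan30.2° = 0.6594 / 0.5820 = 1.133

FS = 1.13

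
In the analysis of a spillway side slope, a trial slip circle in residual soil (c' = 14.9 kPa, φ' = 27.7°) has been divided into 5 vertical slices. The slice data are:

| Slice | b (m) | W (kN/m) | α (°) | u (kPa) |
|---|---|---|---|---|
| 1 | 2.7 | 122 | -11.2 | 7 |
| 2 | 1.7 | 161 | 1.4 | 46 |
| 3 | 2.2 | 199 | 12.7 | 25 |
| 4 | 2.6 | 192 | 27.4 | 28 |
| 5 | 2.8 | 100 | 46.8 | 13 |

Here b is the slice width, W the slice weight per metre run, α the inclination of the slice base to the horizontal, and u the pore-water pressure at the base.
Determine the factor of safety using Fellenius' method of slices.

Ordinary method of slices: FS = Σ[c'·Δl_i + (W_i cosα_i − u_i·Δl_i)·tanφ'] / Σ W_i sinα_i, with Δl_i = b_i / cosα_i.
Slice 1: Δl = 2.7/cos(-11.2°) = 2.752 m; N'_1 = 122·cos(-11.2°) − 7·2.752 = 100.4; c'Δl = 41.01; W sinα = -23.7
Slice 2: Δl = 1.7/cos1.4° = 1.701 m; N'_2 = 161·cos1.4° − 46·1.701 = 82.7; c'Δl = 25.34; W sinα = 3.9
Slice 3: Δl = 2.2/cos12.7° = 2.255 m; N'_3 = 199·cos12.7° − 25·2.255 = 137.8; c'Δl = 33.60; W sinα = 43.7
Slice 4: Δl = 2.6/cos27.4° = 2.929 m; N'_4 = 192·cos27.4° − 28·2.929 = 88.5; c'Δl = 43.64; W sinα = 88.4
Slice 5: Δl = 2.8/cos46.8° = 4.090 m; N'_5 = 100·cos46.8° − 13·4.090 = 15.3; c'Δl = 60.95; W sinα = 72.9
Σc'Δl = 204.5 kN/m; ΣN' = 424.6 kN/m; ΣW sinα = 185.2 kN/m
Resisting = 204.5 + 424.6·tan27.7° = 204.5 + 222.9 = 427.5 kN/m
FS = 427.5 / 185.2 = 2.308

FS = 2.31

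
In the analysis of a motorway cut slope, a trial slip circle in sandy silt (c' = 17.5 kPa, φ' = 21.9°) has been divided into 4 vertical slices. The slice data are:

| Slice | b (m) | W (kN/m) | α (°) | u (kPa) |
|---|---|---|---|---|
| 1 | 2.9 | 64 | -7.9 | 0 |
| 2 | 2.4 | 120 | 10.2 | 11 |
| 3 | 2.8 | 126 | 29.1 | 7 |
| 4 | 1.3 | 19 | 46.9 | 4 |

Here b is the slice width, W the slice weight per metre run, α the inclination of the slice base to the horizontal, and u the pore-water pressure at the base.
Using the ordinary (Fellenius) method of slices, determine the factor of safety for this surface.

Ordinary method of slices: FS = Σ[c'·Δl_i + (W_i cosα_i − u_i·Δl_i)·tanφ'] / Σ W_i sinα_i, with Δl_i = b_i / cosα_i.
Slice 1: Δl = 2.9/cos(-7.9°) = 2.928 m; N'_1 = 64·cos(-7.9°) − 0·2.928 = 63.4; c'Δl = 51.24; W sinα = -8.8
Slice 2: Δl = 2.4/cos10.2° = 2.439 m; N'_2 = 120·cos10.2° − 11·2.439 = 91.3; c'Δl = 42.67; W sinα = 21.3
Slice 3: Δl = 2.8/cos29.1° = 3.204 m; N'_3 = 126·cos29.1° − 7·3.204 = 87.7; c'Δl = 56.08; W sinα = 61.3
Slice 4: Δl = 1.3/cos46.9° = 1.903 m; N'_4 = 19·cos46.9° − 4·1.903 = 5.4; c'Δl = 33.30; W sinα = 13.9
Σc'Δl = 183.3 kN/m; ΣN' = 247.7 kN/m; ΣW sinα = 87.6 kN/m
Resisting = 183.3 + 247.7·tan21.9° = 183.3 + 99.6 = 282.9 kN/m
FS = 282.9 / 87.6 = 3.229

FS = 3.23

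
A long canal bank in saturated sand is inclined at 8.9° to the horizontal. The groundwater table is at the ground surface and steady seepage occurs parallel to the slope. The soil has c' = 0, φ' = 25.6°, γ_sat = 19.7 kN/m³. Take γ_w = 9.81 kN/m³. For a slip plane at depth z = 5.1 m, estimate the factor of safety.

With seepage parallel to the slope and the water table at the surface, the effective normal stress on the slip plane uses the buoyant unit weight γ' = γ_sat − γ_w while the driving shear stress uses γ_sat:
FS = [c' + γ' z cos²β tanφ'] / [γ_sat z sinβ cosβ]
(For c' = 0 this reduces to FS = (γ'/γ_sat)·tanφ'/tanβ.)
γ' = 19.7 − 9.81 = 9.89 kN/m³
Numerator = 0.0 + 9.89·5.1·cos²8.9°·tan25.6° = 0.0 + 9.89·5.1·0.9761·0.4791 = 23.588 kPa
Denominator = 19.7·5.1·sin8.9°·cos8.9° = 19.7·5.1·0.1547·0.9880 = 15.357 kPa
FS = 23.588 / 15.357 = 1.536

FS = 1.54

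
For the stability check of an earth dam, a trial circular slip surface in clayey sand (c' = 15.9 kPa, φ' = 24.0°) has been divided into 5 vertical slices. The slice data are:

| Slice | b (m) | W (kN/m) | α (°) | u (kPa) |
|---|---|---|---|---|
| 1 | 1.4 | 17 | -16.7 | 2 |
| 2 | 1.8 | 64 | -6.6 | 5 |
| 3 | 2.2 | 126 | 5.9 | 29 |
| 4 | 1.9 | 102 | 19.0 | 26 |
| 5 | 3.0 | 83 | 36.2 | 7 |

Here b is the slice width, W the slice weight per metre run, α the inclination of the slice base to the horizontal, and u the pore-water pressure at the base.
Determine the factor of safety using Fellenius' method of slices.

Ordinary method of slices: FS = Σ[c'·Δl_i + (W_i cosα_i − u_i·Δl_i)·tanφ'] / Σ W_i sinα_i, with Δl_i = b_i / cosα_i.
Slice 1: Δl = 1.4/cos(-16.7°) = 1.462 m; N'_1 = 17·cos(-16.7°) − 2·1.462 = 13.4; c'Δl = 23.24; W sinα = -4.9
Slice 2: Δl = 1.8/cos(-6.6°) = 1.812 m; N'_2 = 64·cos(-6.6°) − 5·1.812 = 54.5; c'Δl = 28.81; W sinα = -7.4
Slice 3: Δl = 2.2/cos5.9° = 2.212 m; N'_3 = 126·cos5.9° − 29·2.212 = 61.2; c'Δl = 35.17; W sinα = 13.0
Slice 4: Δl = 1.9/cos19.0° = 2.009 m; N'_4 = 102·cos19.0° − 26·2.009 = 44.2; c'Δl = 31.95; W sinα = 33.2
Slice 5: Δl = 3.0/cos36.2° = 3.718 m; N'_5 = 83·cos36.2° − 7·3.718 = 41.0; c'Δl = 59.11; W sinα = 49.0
Σc'Δl = 178.3 kN/m; ΣN' = 214.2 kN/m; ΣW sinα = 82.9 kN/m
Resisting = 178.3 + 214.2·tan24.0° = 178.3 + 95.4 = 273.7 kN/m
FS = 273.7 / 82.9 = 3.299

FS = 3.30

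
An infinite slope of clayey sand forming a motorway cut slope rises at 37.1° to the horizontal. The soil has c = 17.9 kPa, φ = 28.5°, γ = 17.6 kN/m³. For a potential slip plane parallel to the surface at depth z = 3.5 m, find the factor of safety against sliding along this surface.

FS = 1.32

For an infinite slope with a slip plane parallel to the surface (no pore pressure): FS = [c + γz cos²β tanφ] / [γz sinβ cosβ].
γz = 17.6·3.5 = 61.60 kN/m²
Numerator = 17.9 + 61.60·cos²37.1°·tan28.5° = 17.9 + 61.60·0.6361·0.5430 = 39.176 kPa
Denominator = 61.60·sin37.1°·cos37.1° = 61.60·0.6032·0.7976 = 29.636 kPa
FS = 39.176 / 29.636 = 1.322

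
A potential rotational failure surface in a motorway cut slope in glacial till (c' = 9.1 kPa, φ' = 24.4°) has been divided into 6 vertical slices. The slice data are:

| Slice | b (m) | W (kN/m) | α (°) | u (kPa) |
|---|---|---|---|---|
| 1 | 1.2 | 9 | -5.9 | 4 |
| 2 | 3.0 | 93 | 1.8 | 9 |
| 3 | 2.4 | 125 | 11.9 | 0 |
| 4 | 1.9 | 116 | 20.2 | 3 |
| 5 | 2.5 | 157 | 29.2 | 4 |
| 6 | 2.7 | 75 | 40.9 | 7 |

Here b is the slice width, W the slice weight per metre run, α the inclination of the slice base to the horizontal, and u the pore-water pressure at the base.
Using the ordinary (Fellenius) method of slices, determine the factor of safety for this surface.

Ordinary method of slices: FS = Σ[c'·Δl_i + (W_i cosα_i − u_i·Δl_i)·tanφ'] / Σ W_i sinα_i, with Δl_i = b_i / cosα_i.
Slice 1: Δl = 1.2/cos(-5.9°) = 1.206 m; N'_1 = 9·cos(-5.9°) − 4·1.206 = 4.1; c'Δl = 10.98; W sinα = -0.9
Slice 2: Δl = 3.0/cos1.8° = 3.001 m; N'_2 = 93·cos1.8° − 9·3.001 = 65.9; c'Δl = 27.31; W sinα = 2.9
Slice 3: Δl = 2.4/cos11.9° = 2.453 m; N'_3 = 125·cos11.9° − 0·2.453 = 122.3; c'Δl = 22.32; W sinα = 25.8
Slice 4: Δl = 1.9/cos20.2° = 2.025 m; N'_4 = 116·cos20.2° − 3·2.025 = 102.8; c'Δl = 18.42; W sinα = 40.1
Slice 5: Δl = 2.5/cos29.2° = 2.864 m; N'_5 = 157·cos29.2° − 4·2.864 = 125.6; c'Δl = 26.06; W sinα = 76.6
Slice 6: Δl = 2.7/cos40.9° = 3.572 m; N'_6 = 75·cos40.9° − 7·3.572 = 31.7; c'Δl = 32.51; W sinα = 49.1
Σc'Δl = 137.6 kN/m; ΣN' = 452.4 kN/m; ΣW sinα = 193.5 kN/m
Resisting = 137.6 + 452.4·tan24.4° = 137.6 + 205.2 = 342.8 kN/m
FS = 342.8 / 193.5 = 1.772

FS = 1.77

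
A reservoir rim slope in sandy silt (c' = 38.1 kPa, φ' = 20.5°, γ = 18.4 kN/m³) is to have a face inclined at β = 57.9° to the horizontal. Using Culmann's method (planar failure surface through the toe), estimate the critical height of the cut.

Culmann's analysis gives the critical failure plane at α_cr = (β + φ')/2 = (57.9 + 20.5)/2 = 39.2°, and the critical height
H_c = (4c'/γ) · sinβ cosφ' / [1 − cos(β − φ')]
    = (4·38.1/18.4) · sin57.9°·cos20.5° / [1 − cos(37.4°)]
    = 8.283 · 0.8471·0.9367 / [1 − 0.7944]
    = 8.283 · 0.7935 / 0.2056
    = 31.97 m

H_c = 31.97 m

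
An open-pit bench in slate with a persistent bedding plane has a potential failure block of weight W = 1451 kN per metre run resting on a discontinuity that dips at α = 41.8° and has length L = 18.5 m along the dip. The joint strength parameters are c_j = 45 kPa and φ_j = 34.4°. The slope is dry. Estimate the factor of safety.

FS = 1.63

Resolving the block weight along and normal to the plane and applying the Mohr–Coulomb strength on the joint:
N' = W cosα = 1451·cos41.8° = 1081.7 kN/m
Driving force T = W sinα = 1451·sin41.8° = 967.1 kN/m
Resisting force R = c_j·L + N'·tanφ_j = 45·18.5 + 1081.7·tan34.4° = 832.5 + 740.6 = 1573.1 kN/m
FS = R / T = 1573.1 / 967.1 = 1.627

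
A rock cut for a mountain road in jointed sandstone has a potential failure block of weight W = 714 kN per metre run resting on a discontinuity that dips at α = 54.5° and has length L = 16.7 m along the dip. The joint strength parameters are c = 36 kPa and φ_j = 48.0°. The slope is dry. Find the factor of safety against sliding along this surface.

Resolving the block weight along and normal to the plane and applying the Mohr–Coulomb strength on the joint:
N' = W cosα = 714·cos54.5° = 414.6 kN/m
Driving force T = W sinα = 714·sin54.5° = 581.3 kN/m
Resisting force R = c·L + N'·tanφ_j = 36·16.7 + 414.6·tan48.0° = 601.2 + 460.5 = 1061.7 kN/m
FS = R / T = 1061.7 / 581.3 = 1.826

FS = 1.83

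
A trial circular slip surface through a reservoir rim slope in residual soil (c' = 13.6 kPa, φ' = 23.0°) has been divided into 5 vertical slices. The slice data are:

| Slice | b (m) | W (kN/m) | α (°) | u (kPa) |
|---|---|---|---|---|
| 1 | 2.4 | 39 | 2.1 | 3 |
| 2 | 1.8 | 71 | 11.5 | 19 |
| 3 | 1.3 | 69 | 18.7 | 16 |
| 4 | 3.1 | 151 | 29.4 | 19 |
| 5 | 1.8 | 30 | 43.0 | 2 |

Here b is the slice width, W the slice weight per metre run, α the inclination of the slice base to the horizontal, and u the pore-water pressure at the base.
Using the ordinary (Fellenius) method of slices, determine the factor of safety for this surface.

Ordinary method of slices: FS = Σ[c'·Δl_i + (W_i cosα_i − u_i·Δl_i)·tanφ'] / Σ W_i sinα_i, with Δl_i = b_i / cosα_i.
Slice 1: Δl = 2.4/cos2.1° = 2.402 m; N'_1 = 39·cos2.1° − 3·2.402 = 31.8; c'Δl = 32.66; W sinα = 1.4
Slice 2: Δl = 1.8/cos11.5° = 1.837 m; N'_2 = 71·cos11.5° − 19·1.837 = 34.7; c'Δl = 24.98; W sinα = 14.2
Slice 3: Δl = 1.3/cos18.7° = 1.372 m; N'_3 = 69·cos18.7° − 16·1.372 = 43.4; c'Δl = 18.67; W sinα = 22.1
Slice 4: Δl = 3.1/cos29.4° = 3.558 m; N'_4 = 151·cos29.4° − 19·3.558 = 63.9; c'Δl = 48.39; W sinα = 74.1
Slice 5: Δl = 1.8/cos43.0° = 2.461 m; N'_5 = 30·cos43.0° − 2·2.461 = 17.0; c'Δl = 33.47; W sinα = 20.5
Σc'Δl = 158.2 kN/m; ΣN' = 190.8 kN/m; ΣW sinα = 132.3 kN/m
Resisting = 158.2 + 190.8·tan23.0° = 158.2 + 81.0 = 239.2 kN/m
FS = 239.2 / 132.3 = 1.808

FS = 1.81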